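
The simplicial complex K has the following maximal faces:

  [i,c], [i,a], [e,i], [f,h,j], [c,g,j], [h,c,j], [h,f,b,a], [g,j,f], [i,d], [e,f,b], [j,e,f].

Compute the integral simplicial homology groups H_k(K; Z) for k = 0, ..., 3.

H_0 ≅ Z,  H_1 ≅ Z^2,  H_2 = 0,  H_3 = 0.

Order the vertices as a < b < c < d < e < f < g < h < i < j. Listing each simplex with vertices in this order, K has dimension 3 with simplices:

  0-simplices (10): a, b, c, d, e, f, g, h, i, j
  1-simplices (20): ab, af, ah, ai, be, bf, bh, cg, ch, ci, cj, di, ef, ei, ej, fg, fh, fj, gj, hj
  2-simplices (10): abf, abh, afh, bef, bfh, cgj, chj, efj, fgj, fhj
  3-simplices (1): abfh

giving chain groups C_0 ≅ Z^10, C_1 ≅ Z^20, C_2 ≅ Z^10, C_3 ≅ Z^1.

Boundary ∂_1: C_1 → C_0 sends each edge [p,q] (with p < q) to q − p. For instance
  ∂cg = g − c.
The resulting 10×20 matrix has rank 9, and its Smith normal form has invariant factors (1,1,1,1,1,1,1,1,1).

The boundary map ∂_2: C_2 → C_1 maps a triangle to the signed sum of its edges. For instance
  ∂abh = bh − ah + ab,
  ∂chj = hj − cj + ch.
The 20×10 boundary matrix has rank 9 and Smith normal form diag(1,1,1,1,1,1,1,1,1).

The boundary map ∂_3: C_3 → C_2 sends each 3-simplex σ to the alternating sum Σ_i (−1)^i (σ with its i-th vertex removed). For instance
  ∂abfh = bfh − afh + abh − abf.
As a 10×1 matrix over Z this has rank 1, with invariant factors (1).

Computing H_k = (kernel of ∂_k) / (image of ∂_{k+1}):

  H_0: rank C_0 − rank ∂_1 = 10 − 9 = 1, and the invariant factors of ∂_1 are all 1, so H_0 = Z.
  H_1: rank ker ∂_1 − rank ∂_2 = (20 − 9) − 9 = 2, and the invariant factors of ∂_2 are all 1, so H_1 = Z^2.
  H_2: rank ker ∂_2 − rank ∂_3 = (10 − 9) − 1 = 0, and the invariant factors of ∂_3 are all 1, so H_2 = 0.
  H_3: rank ker ∂_3 − rank ∂_4 = (1 − 1) − 0 = 0, and there is no ∂_4, so H_3 = 0.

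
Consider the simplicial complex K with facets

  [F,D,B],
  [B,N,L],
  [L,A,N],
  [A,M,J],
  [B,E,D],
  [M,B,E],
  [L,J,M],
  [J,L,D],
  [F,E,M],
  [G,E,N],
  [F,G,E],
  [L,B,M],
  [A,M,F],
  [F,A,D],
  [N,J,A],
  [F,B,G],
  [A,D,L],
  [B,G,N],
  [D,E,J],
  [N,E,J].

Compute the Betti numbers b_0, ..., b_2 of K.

We work with the vertex ordering A < B < D < E < F < G < J < L < M < N. The simplices of K, each written with vertices in increasing order, are:

  0-simplices (10): A, B, D, E, F, G, J, L, M, N
  1-simplices (30): AD, AF, AJ, AL, AM, AN, BD, BE, BF, BG, BL, BM, BN, DE, DF, DJ, DL, EF, EG, EJ, EM, EN, FG, FM, GN, JL, JM, JN, LM, LN
  2-simplices (20): ADF, ADL, AFM, AJM, AJN, ALN, BDE, BDF, BEM, BFG, BGN, BLM, BLN, DEJ, DJL, EFG, EFM, EGN, EJN, JLM

so the chain groups are C_0 ≅ Z^10, C_1 ≅ Z^30, C_2 ≅ Z^20.

The boundary map ∂_1: C_1 → C_0 sends each edge [p,q] (with p < q) to q − p. For instance
  ∂LM = M − L.
The 10×30 boundary matrix has rank 9 and Smith normal form diag(1,1,1,1,1,1,1,1,1).

∂_2: C_2 → C_1 acts by ∂[p,q,r] = [q,r] − [p,r] + [p,q]. For instance
  ∂DEJ = EJ − DJ + DE,
  ∂EFG = FG − EG + EF.
As a 30×20 matrix over Z this has rank 20, with invariant factors (1,1,1,1,1,1,1,1,1,1,1,1,1,1,1,1,1,1,1,2).

From H_k ≅ ker(∂_k) / im(∂_{k+1}) we obtain:

  H_0: rank C_0 − rank ∂_1 = 10 − 9 = 1, and the invariant factors of ∂_1 are all 1, so H_0 ≅ Z.
  H_1: rank ker ∂_1 − rank ∂_2 = (30 − 9) − 20 = 1, and ∂_2 has invariant factor 2 > 1, so H_1 ≅ Z ⊕ Z/2.
  H_2: rank ker ∂_2 − rank ∂_3 = (20 − 20) − 0 = 0, and there is no ∂_3, so H_2 ≅ 0.

As a check, the Euler characteristic is 10 − 30 + 20 = 0, which agrees with 1 − 1 + 0 = 0.

Hence the Betti numbers are b_0 = 1, b_1 = 1, b_2 = 0.

b_0 = 1, b_1 = 1, b_2 = 0.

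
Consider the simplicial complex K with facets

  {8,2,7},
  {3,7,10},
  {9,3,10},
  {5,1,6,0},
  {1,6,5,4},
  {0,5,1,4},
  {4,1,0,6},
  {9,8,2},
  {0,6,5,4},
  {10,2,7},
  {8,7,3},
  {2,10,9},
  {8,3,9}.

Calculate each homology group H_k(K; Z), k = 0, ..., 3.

H_0 ≅ Z^2,  H_1 = 0,  H_2 ≅ Z,  H_3 ≅ Z.

We work with the vertex ordering 0 < 1 < 2 < 3 < 4 < 5 < 6 < 7 < 8 < 9 < 10. The simplices of K, each written with vertices in increasing order, are:

  0-simplices (11): [0], [1], [2], [3], [4], [5], [6], [7], [8], [9], [10]
  1-simplices (22): [0,1], [0,4], [0,5], [0,6], [1,4], [1,5], [1,6], [2,7], [2,8], [2,9], [2,10], [3,7], [3,8], [3,9], [3,10], [4,5], [4,6], [5,6], [7,8], [7,10], [8,9], [9,10]
  2-simplices (18): (18 of them)
  3-simplices (5): [0,1,4,5], [0,1,4,6], [0,1,5,6], [0,4,5,6], [1,4,5,6]

giving chain groups C_0 ≅ Z^11, C_1 ≅ Z^22, C_2 ≅ Z^18, C_3 ≅ Z^5.

Boundary ∂_1: C_1 → C_0 sends each edge [p,q] (with p < q) to q − p. For instance
  ∂[0,4] = [4] − [0].
As a 11×22 matrix over Z this has rank 9, with invariant factors (1,1,1,1,1,1,1,1,1).

∂_2: C_2 → C_1 sends each 2-simplex [p,q,r] to [q,r] − [p,r] + [p,q]. For instance
  ∂[0,4,5] = [4,5] − [0,5] + [0,4],
  ∂[3,7,8] = [7,8] − [3,8] + [3,7].
This gives a 22×18 integer matrix of rank 13; reducing to Smith normal form yields diagonal entries (1,1,1,1,1,1,1,1,1,1,1,1,1).

Boundary ∂_3: C_3 → C_2 sends each 3-simplex σ to the alternating sum Σ_i (−1)^i (σ with its i-th vertex removed). For instance
  ∂[0,1,4,5] = [1,4,5] − [0,4,5] + [0,1,5] − [0,1,4],
  ∂[0,4,5,6] = [4,5,6] − [0,5,6] + [0,4,6] − [0,4,5].
As a 18×5 matrix over Z this has rank 4, with invariant factors (1,1,1,1).

From H_k ≅ ker(∂_k) / im(∂_{k+1}) we obtain:

  H_0: rank C_0 − rank ∂_1 = 11 − 9 = 2, and the invariant factors of ∂_1 are all 1, so H_0 = Z^2.
  H_1: rank ker ∂_1 − rank ∂_2 = (22 − 9) − 13 = 0, and the invariant factors of ∂_2 are all 1, so H_1 = 0.
  H_2: rank ker ∂_2 − rank ∂_3 = (18 − 13) − 4 = 1, and the invariant factors of ∂_3 are all 1, so H_2 = Z.
  H_3: rank ker ∂_3 − rank ∂_4 = (5 − 4) − 0 = 1, and there is no ∂_4, so H_3 = Z.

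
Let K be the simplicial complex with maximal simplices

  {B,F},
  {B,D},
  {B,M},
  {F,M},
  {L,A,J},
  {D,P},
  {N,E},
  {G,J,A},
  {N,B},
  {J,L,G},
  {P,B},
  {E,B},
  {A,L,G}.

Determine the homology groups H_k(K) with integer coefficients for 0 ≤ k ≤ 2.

Order the vertices as A < B < D < E < F < G < J < L < M < N < P. Listing each simplex with vertices in this order, K has dimension 2 with simplices:

  0-simplices (11): A, B, D, E, F, G, J, L, M, N, P
  1-simplices (15): AG, AJ, AL, BD, BE, BF, BM, BN, BP, DP, EN, FM, GJ, GL, JL
  2-simplices (4): AGJ, AGL, AJL, GJL

Hence C_0 ≅ Z^11, C_1 ≅ Z^15, C_2 ≅ Z^4.

The boundary map ∂_1: C_1 → C_0 sends each edge [p,q] (with p < q) to q − p.
This gives a 11×15 integer matrix of rank 9; reducing to Smith normal form yields diagonal entries (1,1,1,1,1,1,1,1,1).

∂_2: C_2 → C_1 sends each 2-simplex [p,q,r] to [q,r] − [p,r] + [p,q]. For instance
  ∂AGJ = GJ − AJ + AG,
  ∂AJL = JL − AL + AJ.
As a 15×4 matrix over Z this has rank 3, with invariant factors (1,1,1).

Computing H_k = (kernel of ∂_k) / (image of ∂_{k+1}):

  H_0: rank C_0 − rank ∂_1 = 11 − 9 = 2, and the invariant factors of ∂_1 are all 1, so H_0 ≅ Z^2.
  H_1: rank ker ∂_1 − rank ∂_2 = (15 − 9) − 3 = 3, and the invariant factors of ∂_2 are all 1, so H_1 ≅ Z^3.
  H_2: rank ker ∂_2 − rank ∂_3 = (4 − 3) − 0 = 1, and there is no ∂_3, so H_2 ≅ Z.

(K is a triangulation of the disjoint union of the 2-sphere S^2 and a wedge of 3 circles.)

H_0 ≅ Z^2,  H_1 ≅ Z^3,  H_2 ≅ Z.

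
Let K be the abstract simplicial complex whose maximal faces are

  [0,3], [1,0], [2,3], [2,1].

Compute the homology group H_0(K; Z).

H_0 = Z.

Take the total order 0 < 1 < 2 < 3 on the vertex set. Then K (dimension 1) consists of the simplices:

  0-simplices (4): [0], [1], [2], [3]
  1-simplices (4): [0,1], [0,3], [1,2], [2,3]

Hence C_0 ≅ Z^4, C_1 ≅ Z^4.

The boundary map ∂_1: C_1 → C_0 sends each edge [p,q] (with p < q) to q − p.
The resulting 4×4 matrix has rank 3, and its Smith normal form has invariant factors (1,1,1).

Now H_k = ker ∂_k / im ∂_{k+1}, so:

  H_0: rank C_0 − rank ∂_1 = 4 − 3 = 1, and the invariant factors of ∂_1 are all 1, so H_0 ≅ Z.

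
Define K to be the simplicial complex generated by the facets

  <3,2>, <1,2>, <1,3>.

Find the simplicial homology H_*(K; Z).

H_0 ≅ Z,  H_1 ≅ Z.

Order the vertices as 1 < 2 < 3. Listing each simplex with vertices in this order, K has dimension 1 with simplices:

  0-simplices (3): [1], [2], [3]
  1-simplices (3): [1,2], [1,3], [2,3]

Hence C_0 ≅ Z^3, C_1 ≅ Z^3.

The boundary map ∂_1: C_1 → C_0 maps an edge to its endpoints' difference, ∂[p,q] = q − p. For instance
  ∂[1,2] = [2] − [1].
This gives a 3×3 integer matrix of rank 2; reducing to Smith normal form yields diagonal entries (1,1).

From H_k ≅ ker(∂_k) / im(∂_{k+1}) we obtain:

  H_0: rank C_0 − rank ∂_1 = 3 − 2 = 1, and the invariant factors of ∂_1 are all 1, so H_0 = Z.
  H_1: rank ker ∂_1 − rank ∂_2 = (3 − 2) − 0 = 1, and there is no ∂_2, so H_1 = Z.

As a check, the Euler characteristic is 3 − 3 = 0, which agrees with 1 − 1 = 0.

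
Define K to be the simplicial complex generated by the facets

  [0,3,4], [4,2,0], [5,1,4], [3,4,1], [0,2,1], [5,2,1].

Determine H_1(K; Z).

H_1 ≅ Z.

Fix the vertex order 0 < 1 < 2 < 3 < 4 < 5 and write every simplex with vertices in increasing order. Then dim K = 2 and the simplices of K are:

  0-simplices (6): [0], [1], [2], [3], [4], [5]
  1-simplices (12): [0,1], [0,2], [0,3], [0,4], [1,2], [1,3], [1,4], [1,5], [2,4], [2,5], [3,4], [4,5]
  2-simplices (6): [0,1,2], [0,2,4], [0,3,4], [1,2,5], [1,3,4], [1,4,5]

Hence C_0 ≅ Z^6, C_1 ≅ Z^12, C_2 ≅ Z^6.

Boundary ∂_1: C_1 → C_0 maps an edge to its endpoints' difference, ∂[p,q] = q − p.
The 6×12 boundary matrix has rank 5 and Smith normal form diag(1,1,1,1,1).

∂_2: C_2 → C_1 acts by ∂[p,q,r] = [q,r] − [p,r] + [p,q]. For instance
  ∂[1,4,5] = [4,5] − [1,5] + [1,4],
  ∂[0,3,4] = [3,4] − [0,4] + [0,3].
This gives a 12×6 integer matrix of rank 6; reducing to Smith normal form yields diagonal entries (1,1,1,1,1,1).

From H_k ≅ ker(∂_k) / im(∂_{k+1}) we obtain:

  H_1: rank ker ∂_1 − rank ∂_2 = (12 − 5) − 6 = 1, and the invariant factors of ∂_2 are all 1, so H_1 = Z.

(K is a triangulation of the cylinder S^1 x I.)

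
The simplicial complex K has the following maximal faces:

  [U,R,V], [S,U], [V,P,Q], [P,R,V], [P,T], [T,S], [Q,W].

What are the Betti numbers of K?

b_0 = 1, b_1 = 1, b_2 = 0.

Order the vertices as P < Q < R < S < T < U < V < W. Listing each simplex with vertices in this order, K has dimension 2 with simplices:

  0-simplices (8): P, Q, R, S, T, U, V, W
  1-simplices (11): PQ, PR, PT, PV, QV, QW, RU, RV, ST, SU, UV
  2-simplices (3): PQV, PRV, RUV

giving chain groups C_0 ≅ Z^8, C_1 ≅ Z^11, C_2 ≅ Z^3.

The boundary map ∂_1: C_1 → C_0 maps an edge to its endpoints' difference, ∂[p,q] = q − p. For instance
  ∂PR = R − P.
The resulting 8×11 matrix has rank 7, and its Smith normal form has invariant factors (1,1,1,1,1,1,1).

∂_2: C_2 → C_1 sends each 2-simplex [p,q,r] to [q,r] − [p,r] + [p,q]. For instance
  ∂PQV = QV − PV + PQ,
  ∂RUV = UV − RV + RU.
The resulting 11×3 matrix has rank 3, and its Smith normal form has invariant factors (1,1,1).

Now H_k = ker ∂_k / im ∂_{k+1}, so:

  H_0: rank C_0 − rank ∂_1 = 8 − 7 = 1, and the invariant factors of ∂_1 are all 1, so H_0 ≅ Z.
  H_1: rank ker ∂_1 − rank ∂_2 = (11 − 7) − 3 = 1, and the invariant factors of ∂_2 are all 1, so H_1 ≅ Z.
  H_2: rank ker ∂_2 − rank ∂_3 = (3 − 3) − 0 = 0, and there is no ∂_3, so H_2 ≅ 0.

As a check, the Euler characteristic is 8 − 11 + 3 = 0, which agrees with 1 − 1 + 0 = 0.

Hence the Betti numbers are b_0 = 1, b_1 = 1, b_2 = 0.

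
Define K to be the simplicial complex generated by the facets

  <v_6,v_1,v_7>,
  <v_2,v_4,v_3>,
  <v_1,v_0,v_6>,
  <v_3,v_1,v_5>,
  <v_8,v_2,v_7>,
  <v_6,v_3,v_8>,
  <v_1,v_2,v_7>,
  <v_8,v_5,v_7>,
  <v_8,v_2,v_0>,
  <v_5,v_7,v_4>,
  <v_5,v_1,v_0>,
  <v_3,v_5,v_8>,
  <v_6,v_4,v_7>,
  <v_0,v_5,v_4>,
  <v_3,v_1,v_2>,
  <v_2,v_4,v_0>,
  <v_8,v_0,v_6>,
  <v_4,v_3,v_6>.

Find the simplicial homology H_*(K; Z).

H_0 = Z,  H_1 = Z^2,  H_2 = Z.

Order the vertices as v_0 < v_1 < v_2 < v_3 < v_4 < v_5 < v_6 < v_7 < v_8. Listing each simplex with vertices in this order, K has dimension 2 with simplices:

  0-simplices (9): [v_0], [v_1], [v_2], [v_3], [v_4], [v_5], [v_6], [v_7], [v_8]
  1-simplices (27): (27 of them)
  2-simplices (18): (18 of them)

so the chain groups are C_0 ≅ Z^9, C_1 ≅ Z^27, C_2 ≅ Z^18.

The boundary map ∂_1: C_1 → C_0 maps an edge to its endpoints' difference, ∂[p,q] = q − p. For instance
  ∂[v_1,v_5] = [v_5] − [v_1].
As a 9×27 matrix over Z this has rank 8, with invariant factors (1,1,1,1,1,1,1,1).

∂_2: C_2 → C_1 sends each 2-simplex [p,q,r] to [q,r] − [p,r] + [p,q]. For instance
  ∂[v_3,v_6,v_8] = [v_6,v_8] − [v_3,v_8] + [v_3,v_6],
  ∂[v_0,v_1,v_6] = [v_1,v_6] − [v_0,v_6] + [v_0,v_1].
The resulting 27×18 matrix has rank 17, and its Smith normal form has invariant factors (1,1,1,1,1,1,1,1,1,1,1,1,1,1,1,1,1).

Computing H_k = (kernel of ∂_k) / (image of ∂_{k+1}):

  H_0: rank C_0 − rank ∂_1 = 9 − 8 = 1, and the invariant factors of ∂_1 are all 1, so H_0 = Z.
  H_1: rank ker ∂_1 − rank ∂_2 = (27 − 8) − 17 = 2, and the invariant factors of ∂_2 are all 1, so H_1 = Z^2.
  H_2: rank ker ∂_2 − rank ∂_3 = (18 − 17) − 0 = 1, and there is no ∂_3, so H_2 = Z.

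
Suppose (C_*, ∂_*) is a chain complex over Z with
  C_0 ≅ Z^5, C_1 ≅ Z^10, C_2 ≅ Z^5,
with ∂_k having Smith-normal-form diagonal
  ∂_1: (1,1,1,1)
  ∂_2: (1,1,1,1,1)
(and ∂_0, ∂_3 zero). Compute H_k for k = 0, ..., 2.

H_0 ≅ Z,  H_1 ≅ Z,  H_2 = 0.

H_0: b_0 = 5 − 0 − 4 = 1; torsion from ∂_1 factors > 1: none. So H_0 ≅ Z.
H_1: b_1 = 10 − 4 − 5 = 1; torsion from ∂_2 factors > 1: none. So H_1 ≅ Z.
H_2: b_2 = 5 − 5 − 0 = 0; torsion from ∂_3 factors > 1: none. So H_2 ≅ 0.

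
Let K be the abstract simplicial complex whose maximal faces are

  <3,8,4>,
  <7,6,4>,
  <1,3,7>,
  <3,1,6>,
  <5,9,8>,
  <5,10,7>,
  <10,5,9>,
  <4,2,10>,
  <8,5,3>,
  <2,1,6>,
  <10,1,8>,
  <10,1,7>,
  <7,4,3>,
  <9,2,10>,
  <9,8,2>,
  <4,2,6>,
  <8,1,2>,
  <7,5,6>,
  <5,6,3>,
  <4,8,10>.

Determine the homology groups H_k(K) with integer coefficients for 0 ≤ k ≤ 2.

Take the total order 1 < 2 < 3 < 4 < 5 < 6 < 7 < 8 < 9 < 10 on the vertex set. Then K (dimension 2) consists of the simplices:

  0-simplices (10): [1], [2], [3], [4], [5], [6], [7], [8], [9], [10]
  1-simplices (30): (30 of them)
  2-simplices (20): (20 of them)

Hence C_0 ≅ Z^10, C_1 ≅ Z^30, C_2 ≅ Z^20.

Boundary ∂_1: C_1 → C_0 sends each edge [p,q] (with p < q) to q − p. For instance
  ∂[8,9] = [9] − [8].
The resulting 10×30 matrix has rank 9, and its Smith normal form has invariant factors (1,1,1,1,1,1,1,1,1).

Boundary ∂_2: C_2 → C_1 sends each 2-simplex [p,q,r] to [q,r] − [p,r] + [p,q]. For instance
  ∂[5,7,10] = [7,10] − [5,10] + [5,7],
  ∂[1,7,10] = [7,10] − [1,10] + [1,7].
This gives a 30×20 integer matrix of rank 20; reducing to Smith normal form yields diagonal entries (1,1,1,1,1,1,1,1,1,1,1,1,1,1,1,1,1,1,1,2).

Computing H_k = (kernel of ∂_k) / (image of ∂_{k+1}):

  H_0: rank C_0 − rank ∂_1 = 10 − 9 = 1, and the invariant factors of ∂_1 are all 1, so H_0 = Z.
  H_1: rank ker ∂_1 − rank ∂_2 = (30 − 9) − 20 = 1, and ∂_2 has invariant factor 2 > 1, so H_1 = Z ⊕ Z/2Z.
  H_2: rank ker ∂_2 − rank ∂_3 = (20 − 20) − 0 = 0, and there is no ∂_3, so H_2 = 0.

As a check, the Euler characteristic is 10 − 30 + 20 = 0, which agrees with 1 − 1 + 0 = 0.

H_0 = Z,  H_1 = Z ⊕ Z/2Z,  H_2 = 0.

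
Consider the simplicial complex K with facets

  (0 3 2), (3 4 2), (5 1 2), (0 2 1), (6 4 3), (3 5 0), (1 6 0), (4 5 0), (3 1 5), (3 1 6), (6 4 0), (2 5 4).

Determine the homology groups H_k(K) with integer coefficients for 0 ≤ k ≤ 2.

H_0 = Z,  H_1 = Z/2,  H_2 = 0.

K has 7 vertices, 18 edges, 12 triangles.
rank ∂_0 = 0, rank ∂_1 = 6 ⇒ b_0 = 7 − 0 − 6 = 1; all invariant factors of ∂_1 are 1 so no torsion. So H_0 = Z.
rank ∂_1 = 6, rank ∂_2 = 12 ⇒ b_1 = 18 − 6 − 12 = 0; ∂_2 has invariant factor(s) [2] giving torsion. So H_1 = Z/2.
rank ∂_2 = 12, rank ∂_3 = 0 ⇒ b_2 = 12 − 12 − 0 = 0. So H_2 = 0.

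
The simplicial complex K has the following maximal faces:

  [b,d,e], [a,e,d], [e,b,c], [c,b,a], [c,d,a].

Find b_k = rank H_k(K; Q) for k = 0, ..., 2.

b_0 = 1, b_1 = 1, b_2 = 0.

Order the vertices as a < b < c < d < e. Listing each simplex with vertices in this order, K has dimension 2 with simplices:

  0-simplices (5): a, b, c, d, e
  1-simplices (10): ab, ac, ad, ae, bc, bd, be, cd, ce, de
  2-simplices (5): abc, acd, ade, bce, bde

Hence C_0 ≅ Z^5, C_1 ≅ Z^10, C_2 ≅ Z^5.

The boundary map ∂_1: C_1 → C_0 maps an edge to its endpoints' difference, ∂[p,q] = q − p. For instance
  ∂ab = b − a.
As a 5×10 matrix over Z this has rank 4, with invariant factors (1,1,1,1).

The boundary map ∂_2: C_2 → C_1 acts by ∂[p,q,r] = [q,r] − [p,r] + [p,q]. For instance
  ∂bce = ce − be + bc,
  ∂abc = bc − ac + ab.
The 10×5 boundary matrix has rank 5 and Smith normal form diag(1,1,1,1,1).

From H_k ≅ ker(∂_k) / im(∂_{k+1}) we obtain:

  H_0: rank C_0 − rank ∂_1 = 5 − 4 = 1, and the invariant factors of ∂_1 are all 1, so H_0 ≅ Z.
  H_1: rank ker ∂_1 − rank ∂_2 = (10 − 4) − 5 = 1, and the invariant factors of ∂_2 are all 1, so H_1 ≅ Z.
  H_2: rank ker ∂_2 − rank ∂_3 = (5 − 5) − 0 = 0, and there is no ∂_3, so H_2 ≅ 0.

Hence the Betti numbers are b_0 = 1, b_1 = 1, b_2 = 0.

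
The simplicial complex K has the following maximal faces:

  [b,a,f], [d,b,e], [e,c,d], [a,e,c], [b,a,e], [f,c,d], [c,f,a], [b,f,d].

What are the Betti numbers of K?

b_0 = 1, b_1 = 0, b_2 = 1.

Take the total order a < b < c < d < e < f on the vertex set. Then K (dimension 2) consists of the simplices:

  0-simplices (6): a, b, c, d, e, f
  1-simplices (12): ab, ac, ae, af, bd, be, bf, cd, ce, cf, de, df
  2-simplices (8): abe, abf, ace, acf, bde, bdf, cde, cdf

Hence C_0 ≅ Z^6, C_1 ≅ Z^12, C_2 ≅ Z^8.

∂_1: C_1 → C_0 maps an edge to its endpoints' difference, ∂[p,q] = q − p. For instance
  ∂ac = c − a.
The 6×12 boundary matrix has rank 5 and Smith normal form diag(1,1,1,1,1).

Boundary ∂_2: C_2 → C_1 sends each 2-simplex [p,q,r] to [q,r] − [p,r] + [p,q]. For instance
  ∂cdf = df − cf + cd,
  ∂ace = ce − ae + ac.
This gives a 12×8 integer matrix of rank 7; reducing to Smith normal form yields diagonal entries (1,1,1,1,1,1,1).

Computing H_k = (kernel of ∂_k) / (image of ∂_{k+1}):

  H_0: rank C_0 − rank ∂_1 = 6 − 5 = 1, and the invariant factors of ∂_1 are all 1, so H_0 = Z.
  H_1: rank ker ∂_1 − rank ∂_2 = (12 − 5) − 7 = 0, and the invariant factors of ∂_2 are all 1, so H_1 = 0.
  H_2: rank ker ∂_2 − rank ∂_3 = (8 − 7) − 0 = 1, and there is no ∂_3, so H_2 = Z.

Hence the Betti numbers are b_0 = 1, b_1 = 0, b_2 = 1.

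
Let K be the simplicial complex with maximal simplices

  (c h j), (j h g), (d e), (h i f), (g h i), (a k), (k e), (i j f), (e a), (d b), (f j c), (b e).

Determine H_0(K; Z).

H_0 ≅ Z^2.

We work with the vertex ordering a < b < c < d < e < f < g < h < i < j < k. The simplices of K, each written with vertices in increasing order, are:

  0-simplices (11): a, b, c, d, e, f, g, h, i, j, k
  1-simplices (18): ae, ak, bd, be, cf, ch, cj, de, ek, fh, fi, fj, gh, gi, gj, hi, hj, ij
  2-simplices (6): cfj, chj, fhi, fij, ghi, ghj

Hence C_0 ≅ Z^11, C_1 ≅ Z^18, C_2 ≅ Z^6.

∂_1: C_1 → C_0 maps an edge to its endpoints' difference, ∂[p,q] = q − p.
As a 11×18 matrix over Z this has rank 9, with invariant factors (1,1,1,1,1,1,1,1,1).

∂_2: C_2 → C_1 maps a triangle to the signed sum of its edges. For instance
  ∂fhi = hi − fi + fh,
  ∂cfj = fj − cj + cf.
This gives a 18×6 integer matrix of rank 6; reducing to Smith normal form yields diagonal entries (1,1,1,1,1,1).

Now H_k = ker ∂_k / im ∂_{k+1}, so:

  H_0: rank C_0 − rank ∂_1 = 11 − 9 = 2, and the invariant factors of ∂_1 are all 1, so H_0 = Z^2.

(K is a triangulation of the disjoint union of the cylinder S^1 x I and a wedge of 2 circles.)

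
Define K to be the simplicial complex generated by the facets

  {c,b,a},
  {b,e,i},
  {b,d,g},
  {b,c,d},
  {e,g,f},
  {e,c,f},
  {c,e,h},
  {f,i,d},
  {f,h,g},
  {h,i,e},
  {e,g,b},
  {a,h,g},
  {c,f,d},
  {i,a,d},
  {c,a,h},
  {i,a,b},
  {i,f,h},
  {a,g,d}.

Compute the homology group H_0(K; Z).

H_0 = Z.

Fix the vertex order a < b < c < d < e < f < g < h < i and write every simplex with vertices in increasing order. Then dim K = 2 and the simplices of K are:

  0-simplices (9): a, b, c, d, e, f, g, h, i
  1-simplices (27): ab, ac, ad, ag, ah, ai, bc, bd, be, bg, bi, cd, ce, cf, ch, df, dg, di, ef, eg, eh, ei, fg, fh, fi, gh, hi
  2-simplices (18): abc, abi, ach, adg, adi, agh, bcd, bdg, beg, bei, cdf, cef, ceh, dfi, efg, ehi, fgh, fhi

giving chain groups C_0 ≅ Z^9, C_1 ≅ Z^27, C_2 ≅ Z^18.

The boundary map ∂_1: C_1 → C_0 is given by ∂[p,q] = [q] − [p].
This gives a 9×27 integer matrix of rank 8; reducing to Smith normal form yields diagonal entries (1,1,1,1,1,1,1,1).

Boundary ∂_2: C_2 → C_1 sends each 2-simplex [p,q,r] to [q,r] − [p,r] + [p,q]. For instance
  ∂adi = di − ai + ad,
  ∂cef = ef − cf + ce.
This gives a 27×18 integer matrix of rank 18; reducing to Smith normal form yields diagonal entries (1,1,1,1,1,1,1,1,1,1,1,1,1,1,1,1,1,2).

Computing H_k = (kernel of ∂_k) / (image of ∂_{k+1}):

  H_0: rank C_0 − rank ∂_1 = 9 − 8 = 1, and the invariant factors of ∂_1 are all 1, so H_0 = Z.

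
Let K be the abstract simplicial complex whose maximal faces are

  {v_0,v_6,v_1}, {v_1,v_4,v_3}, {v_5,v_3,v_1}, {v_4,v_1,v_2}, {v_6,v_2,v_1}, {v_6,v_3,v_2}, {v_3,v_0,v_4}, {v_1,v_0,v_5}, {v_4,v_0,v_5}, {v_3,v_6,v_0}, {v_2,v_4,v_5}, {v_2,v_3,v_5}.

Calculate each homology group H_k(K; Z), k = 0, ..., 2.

Take the total order v_0 < v_1 < v_2 < v_3 < v_4 < v_5 < v_6 on the vertex set. Then K (dimension 2) consists of the simplices:

  0-simplices (7): [v_0], [v_1], [v_2], [v_3], [v_4], [v_5], [v_6]
  1-simplices (18): (18 of them)
  2-simplices (12): (12 of them)

so the chain groups are C_0 ≅ Z^7, C_1 ≅ Z^18, C_2 ≅ Z^12.

The boundary map ∂_1: C_1 → C_0 maps an edge to its endpoints' difference, ∂[p,q] = q − p. For instance
  ∂[v_3,v_5] = [v_5] − [v_3].
The resulting 7×18 matrix has rank 6, and its Smith normal form has invariant factors (1,1,1,1,1,1).

The boundary map ∂_2: C_2 → C_1 sends each 2-simplex [p,q,r] to [q,r] − [p,r] + [p,q]. For instance
  ∂[v_0,v_3,v_4] = [v_3,v_4] − [v_0,v_4] + [v_0,v_3],
  ∂[v_1,v_2,v_6] = [v_2,v_6] − [v_1,v_6] + [v_1,v_2].
The resulting 18×12 matrix has rank 12, and its Smith normal form has invariant factors (1,1,1,1,1,1,1,1,1,1,1,2).

From H_k ≅ ker(∂_k) / im(∂_{k+1}) we obtain:

  H_0: rank C_0 − rank ∂_1 = 7 − 6 = 1, and the invariant factors of ∂_1 are all 1, so H_0 ≅ Z.
  H_1: rank ker ∂_1 − rank ∂_2 = (18 − 6) − 12 = 0, and ∂_2 has invariant factor 2 > 1, so H_1 ≅ Z_2.
  H_2: rank ker ∂_2 − rank ∂_3 = (12 − 12) − 0 = 0, and there is no ∂_3, so H_2 ≅ 0.

H_0 ≅ Z,  H_1 ≅ Z_2,  H_2 = 0.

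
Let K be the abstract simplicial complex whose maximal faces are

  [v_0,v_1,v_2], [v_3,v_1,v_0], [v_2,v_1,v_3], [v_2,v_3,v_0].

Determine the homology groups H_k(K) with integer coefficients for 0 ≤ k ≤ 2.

We work with the vertex ordering v_0 < v_1 < v_2 < v_3. The simplices of K, each written with vertices in increasing order, are:

  0-simplices (4): [v_0], [v_1], [v_2], [v_3]
  1-simplices (6): [v_0,v_1], [v_0,v_2], [v_0,v_3], [v_1,v_2], [v_1,v_3], [v_2,v_3]
  2-simplices (4): [v_0,v_1,v_2], [v_0,v_1,v_3], [v_0,v_2,v_3], [v_1,v_2,v_3]

giving chain groups C_0 ≅ Z^4, C_1 ≅ Z^6, C_2 ≅ Z^4.

∂_1: C_1 → C_0 maps an edge to its endpoints' difference, ∂[p,q] = q − p.
This gives a 4×6 integer matrix of rank 3; reducing to Smith normal form yields diagonal entries (1,1,1).

The boundary map ∂_2: C_2 → C_1 sends each 2-simplex [p,q,r] to [q,r] − [p,r] + [p,q]. For instance
  ∂[v_0,v_2,v_3] = [v_2,v_3] − [v_0,v_3] + [v_0,v_2],
  ∂[v_1,v_2,v_3] = [v_2,v_3] − [v_1,v_3] + [v_1,v_2].
As a 6×4 matrix over Z this has rank 3, with invariant factors (1,1,1).

From H_k ≅ ker(∂_k) / im(∂_{k+1}) we obtain:

  H_0: rank C_0 − rank ∂_1 = 4 − 3 = 1, and the invariant factors of ∂_1 are all 1, so H_0 = Z.
  H_1: rank ker ∂_1 − rank ∂_2 = (6 − 3) − 3 = 0, and the invariant factors of ∂_2 are all 1, so H_1 = 0.
  H_2: rank ker ∂_2 − rank ∂_3 = (4 − 3) − 0 = 1, and there is no ∂_3, so H_2 = Z.

As a check, the Euler characteristic is 4 − 6 + 4 = 2, which agrees with 1 − 0 + 1 = 2.

H_0 = Z,  H_1 = 0,  H_2 = Z.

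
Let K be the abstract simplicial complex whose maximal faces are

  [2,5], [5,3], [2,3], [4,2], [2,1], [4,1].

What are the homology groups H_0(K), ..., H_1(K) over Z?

H_0 = Z,  H_1 = Z^2.

Take the total order 1 < 2 < 3 < 4 < 5 on the vertex set. Then K (dimension 1) consists of the simplices:

  0-simplices (5): [1], [2], [3], [4], [5]
  1-simplices (6): [1,2], [1,4], [2,3], [2,4], [2,5], [3,5]

so the chain groups are C_0 ≅ Z^5, C_1 ≅ Z^6.

Boundary ∂_1: C_1 → C_0 is given by ∂[p,q] = [q] − [p].
As a 5×6 matrix over Z this has rank 4, with invariant factors (1,1,1,1).

Computing H_k = (kernel of ∂_k) / (image of ∂_{k+1}):

  H_0: rank C_0 − rank ∂_1 = 5 − 4 = 1, and the invariant factors of ∂_1 are all 1, so H_0 ≅ Z.
  H_1: rank ker ∂_1 − rank ∂_2 = (6 − 4) − 0 = 2, and there is no ∂_2, so H_1 ≅ Z^2.

As a check, the Euler characteristic is 5 − 6 = -1, which agrees with 1 − 2 = -1.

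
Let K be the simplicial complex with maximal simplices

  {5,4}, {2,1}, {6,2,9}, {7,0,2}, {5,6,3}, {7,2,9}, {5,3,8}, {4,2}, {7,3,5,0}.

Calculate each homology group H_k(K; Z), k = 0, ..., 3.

H_0 ≅ Z,  H_1 ≅ Z^2,  H_2 = 0,  H_3 = 0.

K has 10 vertices, 19 edges, 9 triangles, 1 3-simplex.
rank ∂_0 = 0, rank ∂_1 = 9 ⇒ b_0 = 10 − 0 − 9 = 1; all invariant factors of ∂_1 are 1 so no torsion. So H_0 = Z.
rank ∂_1 = 9, rank ∂_2 = 8 ⇒ b_1 = 19 − 9 − 8 = 2; all invariant factors of ∂_2 are 1 so no torsion. So H_1 = Z^2.
rank ∂_2 = 8, rank ∂_3 = 1 ⇒ b_2 = 9 − 8 − 1 = 0; all invariant factors of ∂_3 are 1 so no torsion. So H_2 = 0.
rank ∂_3 = 1, rank ∂_4 = 0 ⇒ b_3 = 1 − 1 − 0 = 0. So H_3 = 0.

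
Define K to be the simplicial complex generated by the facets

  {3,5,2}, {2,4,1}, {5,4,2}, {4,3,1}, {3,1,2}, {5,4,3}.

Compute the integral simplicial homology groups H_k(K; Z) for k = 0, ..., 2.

Order the vertices as 1 < 2 < 3 < 4 < 5. Listing each simplex with vertices in this order, K has dimension 2 with simplices:

  0-simplices (5): [1], [2], [3], [4], [5]
  1-simplices (9): [1,2], [1,3], [1,4], [2,3], [2,4], [2,5], [3,4], [3,5], [4,5]
  2-simplices (6): [1,2,3], [1,2,4], [1,3,4], [2,3,5], [2,4,5], [3,4,5]

giving chain groups C_0 ≅ Z^5, C_1 ≅ Z^9, C_2 ≅ Z^6.

Boundary ∂_1: C_1 → C_0 is given by ∂[p,q] = [q] − [p]. For instance
  ∂[2,3] = [3] − [2].
This gives a 5×9 integer matrix of rank 4; reducing to Smith normal form yields diagonal entries (1,1,1,1).

The boundary map ∂_2: C_2 → C_1 maps a triangle to the signed sum of its edges. For instance
  ∂[2,4,5] = [4,5] − [2,5] + [2,4],
  ∂[1,2,4] = [2,4] − [1,4] + [1,2].
This gives a 9×6 integer matrix of rank 5; reducing to Smith normal form yields diagonal entries (1,1,1,1,1).

Reading off H_k = ker ∂_k / im ∂_{k+1}:

  H_0: rank C_0 − rank ∂_1 = 5 − 4 = 1, and the invariant factors of ∂_1 are all 1, so H_0 = Z.
  H_1: rank ker ∂_1 − rank ∂_2 = (9 − 4) − 5 = 0, and the invariant factors of ∂_2 are all 1, so H_1 = 0.
  H_2: rank ker ∂_2 − rank ∂_3 = (6 − 5) − 0 = 1, and there is no ∂_3, so H_2 = Z.

H_0 = Z,  H_1 = 0,  H_2 = Z.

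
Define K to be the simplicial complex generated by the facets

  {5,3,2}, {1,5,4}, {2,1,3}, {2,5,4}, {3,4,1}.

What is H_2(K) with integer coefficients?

We work with the vertex ordering 1 < 2 < 3 < 4 < 5. The simplices of K, each written with vertices in increasing order, are:

  0-simplices (5): [1], [2], [3], [4], [5]
  1-simplices (10): [1,2], [1,3], [1,4], [1,5], [2,3], [2,4], [2,5], [3,4], [3,5], [4,5]
  2-simplices (5): [1,2,3], [1,3,4], [1,4,5], [2,3,5], [2,4,5]

Hence C_0 ≅ Z^5, C_1 ≅ Z^10, C_2 ≅ Z^5.

∂_1: C_1 → C_0 maps an edge to its endpoints' difference, ∂[p,q] = q − p. For instance
  ∂[2,3] = [3] − [2].
This gives a 5×10 integer matrix of rank 4; reducing to Smith normal form yields diagonal entries (1,1,1,1).

Boundary ∂_2: C_2 → C_1 acts by ∂[p,q,r] = [q,r] − [p,r] + [p,q]. For instance
  ∂[2,4,5] = [4,5] − [2,5] + [2,4],
  ∂[1,4,5] = [4,5] − [1,5] + [1,4].
The 10×5 boundary matrix has rank 5 and Smith normal form diag(1,1,1,1,1).

Now H_k = ker ∂_k / im ∂_{k+1}, so:

  H_2: rank ker ∂_2 − rank ∂_3 = (5 − 5) − 0 = 0, and there is no ∂_3, so H_2 = 0.

H_2 ≅ 0.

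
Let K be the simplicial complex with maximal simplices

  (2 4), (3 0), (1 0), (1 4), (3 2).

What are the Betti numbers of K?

We work with the vertex ordering 0 < 1 < 2 < 3 < 4. The simplices of K, each written with vertices in increasing order, are:

  0-simplices (5): [0], [1], [2], [3], [4]
  1-simplices (5): [0,1], [0,3], [1,4], [2,3], [2,4]

Hence C_0 ≅ Z^5, C_1 ≅ Z^5.

Boundary ∂_1: C_1 → C_0 is given by ∂[p,q] = [q] − [p]. For instance
  ∂[2,4] = [4] − [2].
The resulting 5×5 matrix has rank 4, and its Smith normal form has invariant factors (1,1,1,1).

From H_k ≅ ker(∂_k) / im(∂_{k+1}) we obtain:

  H_0: rank C_0 − rank ∂_1 = 5 − 4 = 1, and the invariant factors of ∂_1 are all 1, so H_0 ≅ Z.
  H_1: rank ker ∂_1 − rank ∂_2 = (5 − 4) − 0 = 1, and there is no ∂_2, so H_1 ≅ Z.

Hence the Betti numbers are b_0 = 1, b_1 = 1.

b_0 = 1, b_1 = 1.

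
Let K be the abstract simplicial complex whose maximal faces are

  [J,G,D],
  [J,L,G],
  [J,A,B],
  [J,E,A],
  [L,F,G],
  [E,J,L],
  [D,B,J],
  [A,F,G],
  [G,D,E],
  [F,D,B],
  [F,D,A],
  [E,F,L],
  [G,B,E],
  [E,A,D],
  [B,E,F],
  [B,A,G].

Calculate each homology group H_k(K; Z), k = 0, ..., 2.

Fix the vertex order A < B < D < E < F < G < J < L and write every simplex with vertices in increasing order. Then dim K = 2 and the simplices of K are:

  0-simplices (8): A, B, D, E, F, G, J, L
  1-simplices (24): AB, AD, AE, AF, AG, AJ, BD, BE, BF, BG, BJ, DE, DF, DG, DJ, EF, EG, EJ, EL, FG, FL, GJ, GL, JL
  2-simplices (16): ABG, ABJ, ADE, ADF, AEJ, AFG, BDF, BDJ, BEF, BEG, DEG, DGJ, EFL, EJL, FGL, GJL

Hence C_0 ≅ Z^8, C_1 ≅ Z^24, C_2 ≅ Z^16.

The boundary map ∂_1: C_1 → C_0 sends each edge [p,q] (with p < q) to q − p. For instance
  ∂BD = D − B.
The resulting 8×24 matrix has rank 7, and its Smith normal form has invariant factors (1,1,1,1,1,1,1).

∂_2: C_2 → C_1 maps a triangle to the signed sum of its edges. For instance
  ∂ABG = BG − AG + AB,
  ∂BDJ = DJ − BJ + BD.
As a 24×16 matrix over Z this has rank 15, with invariant factors (1,1,1,1,1,1,1,1,1,1,1,1,1,1,1).

Computing H_k = (kernel of ∂_k) / (image of ∂_{k+1}):

  H_0: rank C_0 − rank ∂_1 = 8 − 7 = 1, and the invariant factors of ∂_1 are all 1, so H_0 = Z.
  H_1: rank ker ∂_1 − rank ∂_2 = (24 − 7) − 15 = 2, and the invariant factors of ∂_2 are all 1, so H_1 = Z^2.
  H_2: rank ker ∂_2 − rank ∂_3 = (16 − 15) − 0 = 1, and there is no ∂_3, so H_2 = Z.

H_0 ≅ Z,  H_1 ≅ Z^2,  H_2 ≅ Z.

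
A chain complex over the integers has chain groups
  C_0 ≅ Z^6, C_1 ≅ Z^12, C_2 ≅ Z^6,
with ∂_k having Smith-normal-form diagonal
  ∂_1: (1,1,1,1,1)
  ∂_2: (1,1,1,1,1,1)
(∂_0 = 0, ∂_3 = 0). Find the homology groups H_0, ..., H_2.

H_0: b_0 = 6 − 0 − 5 = 1; torsion from ∂_1 factors > 1: none. So H_0 ≅ Z.
H_1: b_1 = 12 − 5 − 6 = 1; torsion from ∂_2 factors > 1: none. So H_1 ≅ Z.
H_2: b_2 = 6 − 6 − 0 = 0; torsion from ∂_3 factors > 1: none. So H_2 ≅ 0.

H_0 ≅ Z,  H_1 ≅ Z,  H_2 = 0.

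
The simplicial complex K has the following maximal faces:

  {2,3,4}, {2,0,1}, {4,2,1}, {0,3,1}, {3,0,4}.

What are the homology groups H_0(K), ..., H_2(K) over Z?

H_0 ≅ Z,  H_1 ≅ Z,  H_2 = 0.

Order the vertices as 0 < 1 < 2 < 3 < 4. Listing each simplex with vertices in this order, K has dimension 2 with simplices:

  0-simplices (5): [0], [1], [2], [3], [4]
  1-simplices (10): [0,1], [0,2], [0,3], [0,4], [1,2], [1,3], [1,4], [2,3], [2,4], [3,4]
  2-simplices (5): [0,1,2], [0,1,3], [0,3,4], [1,2,4], [2,3,4]

giving chain groups C_0 ≅ Z^5, C_1 ≅ Z^10, C_2 ≅ Z^5.

The boundary map ∂_1: C_1 → C_0 maps an edge to its endpoints' difference, ∂[p,q] = q − p.
The 5×10 boundary matrix has rank 4 and Smith normal form diag(1,1,1,1).

∂_2: C_2 → C_1 maps a triangle to the signed sum of its edges. For instance
  ∂[0,1,3] = [1,3] − [0,3] + [0,1],
  ∂[0,3,4] = [3,4] − [0,4] + [0,3].
As a 10×5 matrix over Z this has rank 5, with invariant factors (1,1,1,1,1).

Reading off H_k = ker ∂_k / im ∂_{k+1}:

  H_0: rank C_0 − rank ∂_1 = 5 − 4 = 1, and the invariant factors of ∂_1 are all 1, so H_0 = Z.
  H_1: rank ker ∂_1 − rank ∂_2 = (10 − 4) − 5 = 1, and the invariant factors of ∂_2 are all 1, so H_1 = Z.
  H_2: rank ker ∂_2 − rank ∂_3 = (5 − 5) − 0 = 0, and there is no ∂_3, so H_2 = 0.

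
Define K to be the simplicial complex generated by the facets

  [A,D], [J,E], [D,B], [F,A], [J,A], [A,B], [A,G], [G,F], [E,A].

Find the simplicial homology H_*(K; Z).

Order the vertices as A < B < D < E < F < G < J. Listing each simplex with vertices in this order, K has dimension 1 with simplices:

  0-simplices (7): A, B, D, E, F, G, J
  1-simplices (9): AB, AD, AE, AF, AG, AJ, BD, EJ, FG

Hence C_0 ≅ Z^7, C_1 ≅ Z^9.

Boundary ∂_1: C_1 → C_0 sends each edge [p,q] (with p < q) to q − p. For instance
  ∂AG = G − A.
As a 7×9 matrix over Z this has rank 6, with invariant factors (1,1,1,1,1,1).

Computing H_k = (kernel of ∂_k) / (image of ∂_{k+1}):

  H_0: rank C_0 − rank ∂_1 = 7 − 6 = 1, and the invariant factors of ∂_1 are all 1, so H_0 = Z.
  H_1: rank ker ∂_1 − rank ∂_2 = (9 − 6) − 0 = 3, and there is no ∂_2, so H_1 = Z^3.

H_0 = Z,  H_1 = Z^3.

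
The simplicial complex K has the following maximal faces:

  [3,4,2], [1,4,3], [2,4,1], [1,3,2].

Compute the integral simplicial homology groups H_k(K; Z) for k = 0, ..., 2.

Take the total order 1 < 2 < 3 < 4 on the vertex set. Then K (dimension 2) consists of the simplices:

  0-simplices (4): [1], [2], [3], [4]
  1-simplices (6): [1,2], [1,3], [1,4], [2,3], [2,4], [3,4]
  2-simplices (4): [1,2,3], [1,2,4], [1,3,4], [2,3,4]

so the chain groups are C_0 ≅ Z^4, C_1 ≅ Z^6, C_2 ≅ Z^4.

Boundary ∂_1: C_1 → C_0 sends each edge [p,q] (with p < q) to q − p. For instance
  ∂[1,2] = [2] − [1].
As a 4×6 matrix over Z this has rank 3, with invariant factors (1,1,1).

∂_2: C_2 → C_1 sends each 2-simplex [p,q,r] to [q,r] − [p,r] + [p,q]. For instance
  ∂[2,3,4] = [3,4] − [2,4] + [2,3],
  ∂[1,2,3] = [2,3] − [1,3] + [1,2].
This gives a 6×4 integer matrix of rank 3; reducing to Smith normal form yields diagonal entries (1,1,1).

From H_k ≅ ker(∂_k) / im(∂_{k+1}) we obtain:

  H_0: rank C_0 − rank ∂_1 = 4 − 3 = 1, and the invariant factors of ∂_1 are all 1, so H_0 ≅ Z.
  H_1: rank ker ∂_1 − rank ∂_2 = (6 − 3) − 3 = 0, and the invariant factors of ∂_2 are all 1, so H_1 ≅ 0.
  H_2: rank ker ∂_2 − rank ∂_3 = (4 − 3) − 0 = 1, and there is no ∂_3, so H_2 ≅ Z.

As a check, the Euler characteristic is 4 − 6 + 4 = 2, which agrees with 1 − 0 + 1 = 2.
(K is a triangulation of the 2-sphere S^2.)

H_0 = Z,  H_1 = 0,  H_2 = Z.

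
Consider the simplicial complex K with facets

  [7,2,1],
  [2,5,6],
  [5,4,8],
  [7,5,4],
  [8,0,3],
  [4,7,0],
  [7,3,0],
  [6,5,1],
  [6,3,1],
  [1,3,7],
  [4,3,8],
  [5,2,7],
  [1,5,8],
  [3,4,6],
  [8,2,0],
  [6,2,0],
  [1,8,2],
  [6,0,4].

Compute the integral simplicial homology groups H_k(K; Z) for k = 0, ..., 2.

Take the total order 0 < 1 < 2 < 3 < 4 < 5 < 6 < 7 < 8 on the vertex set. Then K (dimension 2) consists of the simplices:

  0-simplices (9): [0], [1], [2], [3], [4], [5], [6], [7], [8]
  1-simplices (27): (27 of them)
  2-simplices (18): [0,2,6], [0,2,8], [0,3,7], [0,3,8], [0,4,6], [0,4,7], [1,2,7], [1,2,8], [1,3,6], [1,3,7], [1,5,6], [1,5,8], [2,5,6], [2,5,7], [3,4,6], [3,4,8], [4,5,7], [4,5,8]

so the chain groups are C_0 ≅ Z^9, C_1 ≅ Z^27, C_2 ≅ Z^18.

The boundary map ∂_1: C_1 → C_0 is given by ∂[p,q] = [q] − [p].
The 9×27 boundary matrix has rank 8 and Smith normal form diag(1,1,1,1,1,1,1,1).

The boundary map ∂_2: C_2 → C_1 maps a triangle to the signed sum of its edges. For instance
  ∂[4,5,8] = [5,8] − [4,8] + [4,5],
  ∂[0,4,7] = [4,7] − [0,7] + [0,4].
As a 27×18 matrix over Z this has rank 18, with invariant factors (1,1,1,1,1,1,1,1,1,1,1,1,1,1,1,1,1,2).

Computing H_k = (kernel of ∂_k) / (image of ∂_{k+1}):

  H_0: rank C_0 − rank ∂_1 = 9 − 8 = 1, and the invariant factors of ∂_1 are all 1, so H_0 ≅ Z.
  H_1: rank ker ∂_1 − rank ∂_2 = (27 − 8) − 18 = 1, and ∂_2 has invariant factor 2 > 1, so H_1 ≅ Z ⊕ Z/2.
  H_2: rank ker ∂_2 − rank ∂_3 = (18 − 18) − 0 = 0, and there is no ∂_3, so H_2 ≅ 0.

As a check, the Euler characteristic is 9 − 27 + 18 = 0, which agrees with 1 − 1 + 0 = 0.

H_0 ≅ Z,  H_1 ≅ Z ⊕ Z/2,  H_2 = 0.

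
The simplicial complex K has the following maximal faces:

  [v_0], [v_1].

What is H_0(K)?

Take the total order v_0 < v_1 on the vertex set. Then K (dimension 0) consists of the simplices:

  0-simplices (2): [v_0], [v_1]

so the chain groups are C_0 ≅ Z^2.

Now H_k = ker ∂_k / im ∂_{k+1}, so:

  H_0: rank C_0 − rank ∂_1 = 2 − 0 = 2, and there is no ∂_1, so H_0 = Z^2.

(K is a triangulation of a set of 2 points.)

H_0 = Z^2.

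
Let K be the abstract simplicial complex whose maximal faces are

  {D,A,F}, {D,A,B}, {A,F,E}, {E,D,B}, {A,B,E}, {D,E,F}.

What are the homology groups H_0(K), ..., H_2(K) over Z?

Order the vertices as A < B < D < E < F. Listing each simplex with vertices in this order, K has dimension 2 with simplices:

  0-simplices (5): A, B, D, E, F
  1-simplices (9): AB, AD, AE, AF, BD, BE, DE, DF, EF
  2-simplices (6): ABD, ABE, ADF, AEF, BDE, DEF

giving chain groups C_0 ≅ Z^5, C_1 ≅ Z^9, C_2 ≅ Z^6.

Boundary ∂_1: C_1 → C_0 maps an edge to its endpoints' difference, ∂[p,q] = q − p. For instance
  ∂AE = E − A.
The 5×9 boundary matrix has rank 4 and Smith normal form diag(1,1,1,1).

Boundary ∂_2: C_2 → C_1 maps a triangle to the signed sum of its edges. For instance
  ∂AEF = EF − AF + AE,
  ∂BDE = DE − BE + BD.
The resulting 9×6 matrix has rank 5, and its Smith normal form has invariant factors (1,1,1,1,1).

Reading off H_k = ker ∂_k / im ∂_{k+1}:

  H_0: rank C_0 − rank ∂_1 = 5 − 4 = 1, and the invariant factors of ∂_1 are all 1, so H_0 = Z.
  H_1: rank ker ∂_1 − rank ∂_2 = (9 − 4) − 5 = 0, and the invariant factors of ∂_2 are all 1, so H_1 = 0.
  H_2: rank ker ∂_2 − rank ∂_3 = (6 − 5) − 0 = 1, and there is no ∂_3, so H_2 = Z.

As a check, the Euler characteristic is 5 − 9 + 6 = 2, which agrees with 1 − 0 + 1 = 2.

H_0 = Z,  H_1 = 0,  H_2 = Z.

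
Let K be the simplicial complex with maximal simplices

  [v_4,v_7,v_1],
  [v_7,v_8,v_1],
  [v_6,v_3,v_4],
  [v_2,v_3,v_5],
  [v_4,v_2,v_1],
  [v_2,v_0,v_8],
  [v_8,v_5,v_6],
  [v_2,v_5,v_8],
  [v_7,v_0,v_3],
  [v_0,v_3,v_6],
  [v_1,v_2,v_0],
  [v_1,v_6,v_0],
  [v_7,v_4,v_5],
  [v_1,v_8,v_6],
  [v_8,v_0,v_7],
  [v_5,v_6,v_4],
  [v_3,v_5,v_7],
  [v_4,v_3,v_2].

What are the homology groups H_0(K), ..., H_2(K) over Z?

H_0 = Z,  H_1 = Z ⊕ Z/2Z,  H_2 = 0.

Order the vertices as v_0 < v_1 < v_2 < v_3 < v_4 < v_5 < v_6 < v_7 < v_8. Listing each simplex with vertices in this order, K has dimension 2 with simplices:

  0-simplices (9): [v_0], [v_1], [v_2], [v_3], [v_4], [v_5], [v_6], [v_7], [v_8]
  1-simplices (27): (27 of them)
  2-simplices (18): (18 of them)

Hence C_0 ≅ Z^9, C_1 ≅ Z^27, C_2 ≅ Z^18.

Boundary ∂_1: C_1 → C_0 is given by ∂[p,q] = [q] − [p].
The resulting 9×27 matrix has rank 8, and its Smith normal form has invariant factors (1,1,1,1,1,1,1,1).

∂_2: C_2 → C_1 acts by ∂[p,q,r] = [q,r] − [p,r] + [p,q]. For instance
  ∂[v_0,v_7,v_8] = [v_7,v_8] − [v_0,v_8] + [v_0,v_7],
  ∂[v_0,v_1,v_6] = [v_1,v_6] − [v_0,v_6] + [v_0,v_1].
The resulting 27×18 matrix has rank 18, and its Smith normal form has invariant factors (1,1,1,1,1,1,1,1,1,1,1,1,1,1,1,1,1,2).

Reading off H_k = ker ∂_k / im ∂_{k+1}:

  H_0: rank C_0 − rank ∂_1 = 9 − 8 = 1, and the invariant factors of ∂_1 are all 1, so H_0 = Z.
  H_1: rank ker ∂_1 − rank ∂_2 = (27 − 8) − 18 = 1, and ∂_2 has invariant factor 2 > 1, so H_1 = Z ⊕ Z/2Z.
  H_2: rank ker ∂_2 − rank ∂_3 = (18 − 18) − 0 = 0, and there is no ∂_3, so H_2 = 0.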